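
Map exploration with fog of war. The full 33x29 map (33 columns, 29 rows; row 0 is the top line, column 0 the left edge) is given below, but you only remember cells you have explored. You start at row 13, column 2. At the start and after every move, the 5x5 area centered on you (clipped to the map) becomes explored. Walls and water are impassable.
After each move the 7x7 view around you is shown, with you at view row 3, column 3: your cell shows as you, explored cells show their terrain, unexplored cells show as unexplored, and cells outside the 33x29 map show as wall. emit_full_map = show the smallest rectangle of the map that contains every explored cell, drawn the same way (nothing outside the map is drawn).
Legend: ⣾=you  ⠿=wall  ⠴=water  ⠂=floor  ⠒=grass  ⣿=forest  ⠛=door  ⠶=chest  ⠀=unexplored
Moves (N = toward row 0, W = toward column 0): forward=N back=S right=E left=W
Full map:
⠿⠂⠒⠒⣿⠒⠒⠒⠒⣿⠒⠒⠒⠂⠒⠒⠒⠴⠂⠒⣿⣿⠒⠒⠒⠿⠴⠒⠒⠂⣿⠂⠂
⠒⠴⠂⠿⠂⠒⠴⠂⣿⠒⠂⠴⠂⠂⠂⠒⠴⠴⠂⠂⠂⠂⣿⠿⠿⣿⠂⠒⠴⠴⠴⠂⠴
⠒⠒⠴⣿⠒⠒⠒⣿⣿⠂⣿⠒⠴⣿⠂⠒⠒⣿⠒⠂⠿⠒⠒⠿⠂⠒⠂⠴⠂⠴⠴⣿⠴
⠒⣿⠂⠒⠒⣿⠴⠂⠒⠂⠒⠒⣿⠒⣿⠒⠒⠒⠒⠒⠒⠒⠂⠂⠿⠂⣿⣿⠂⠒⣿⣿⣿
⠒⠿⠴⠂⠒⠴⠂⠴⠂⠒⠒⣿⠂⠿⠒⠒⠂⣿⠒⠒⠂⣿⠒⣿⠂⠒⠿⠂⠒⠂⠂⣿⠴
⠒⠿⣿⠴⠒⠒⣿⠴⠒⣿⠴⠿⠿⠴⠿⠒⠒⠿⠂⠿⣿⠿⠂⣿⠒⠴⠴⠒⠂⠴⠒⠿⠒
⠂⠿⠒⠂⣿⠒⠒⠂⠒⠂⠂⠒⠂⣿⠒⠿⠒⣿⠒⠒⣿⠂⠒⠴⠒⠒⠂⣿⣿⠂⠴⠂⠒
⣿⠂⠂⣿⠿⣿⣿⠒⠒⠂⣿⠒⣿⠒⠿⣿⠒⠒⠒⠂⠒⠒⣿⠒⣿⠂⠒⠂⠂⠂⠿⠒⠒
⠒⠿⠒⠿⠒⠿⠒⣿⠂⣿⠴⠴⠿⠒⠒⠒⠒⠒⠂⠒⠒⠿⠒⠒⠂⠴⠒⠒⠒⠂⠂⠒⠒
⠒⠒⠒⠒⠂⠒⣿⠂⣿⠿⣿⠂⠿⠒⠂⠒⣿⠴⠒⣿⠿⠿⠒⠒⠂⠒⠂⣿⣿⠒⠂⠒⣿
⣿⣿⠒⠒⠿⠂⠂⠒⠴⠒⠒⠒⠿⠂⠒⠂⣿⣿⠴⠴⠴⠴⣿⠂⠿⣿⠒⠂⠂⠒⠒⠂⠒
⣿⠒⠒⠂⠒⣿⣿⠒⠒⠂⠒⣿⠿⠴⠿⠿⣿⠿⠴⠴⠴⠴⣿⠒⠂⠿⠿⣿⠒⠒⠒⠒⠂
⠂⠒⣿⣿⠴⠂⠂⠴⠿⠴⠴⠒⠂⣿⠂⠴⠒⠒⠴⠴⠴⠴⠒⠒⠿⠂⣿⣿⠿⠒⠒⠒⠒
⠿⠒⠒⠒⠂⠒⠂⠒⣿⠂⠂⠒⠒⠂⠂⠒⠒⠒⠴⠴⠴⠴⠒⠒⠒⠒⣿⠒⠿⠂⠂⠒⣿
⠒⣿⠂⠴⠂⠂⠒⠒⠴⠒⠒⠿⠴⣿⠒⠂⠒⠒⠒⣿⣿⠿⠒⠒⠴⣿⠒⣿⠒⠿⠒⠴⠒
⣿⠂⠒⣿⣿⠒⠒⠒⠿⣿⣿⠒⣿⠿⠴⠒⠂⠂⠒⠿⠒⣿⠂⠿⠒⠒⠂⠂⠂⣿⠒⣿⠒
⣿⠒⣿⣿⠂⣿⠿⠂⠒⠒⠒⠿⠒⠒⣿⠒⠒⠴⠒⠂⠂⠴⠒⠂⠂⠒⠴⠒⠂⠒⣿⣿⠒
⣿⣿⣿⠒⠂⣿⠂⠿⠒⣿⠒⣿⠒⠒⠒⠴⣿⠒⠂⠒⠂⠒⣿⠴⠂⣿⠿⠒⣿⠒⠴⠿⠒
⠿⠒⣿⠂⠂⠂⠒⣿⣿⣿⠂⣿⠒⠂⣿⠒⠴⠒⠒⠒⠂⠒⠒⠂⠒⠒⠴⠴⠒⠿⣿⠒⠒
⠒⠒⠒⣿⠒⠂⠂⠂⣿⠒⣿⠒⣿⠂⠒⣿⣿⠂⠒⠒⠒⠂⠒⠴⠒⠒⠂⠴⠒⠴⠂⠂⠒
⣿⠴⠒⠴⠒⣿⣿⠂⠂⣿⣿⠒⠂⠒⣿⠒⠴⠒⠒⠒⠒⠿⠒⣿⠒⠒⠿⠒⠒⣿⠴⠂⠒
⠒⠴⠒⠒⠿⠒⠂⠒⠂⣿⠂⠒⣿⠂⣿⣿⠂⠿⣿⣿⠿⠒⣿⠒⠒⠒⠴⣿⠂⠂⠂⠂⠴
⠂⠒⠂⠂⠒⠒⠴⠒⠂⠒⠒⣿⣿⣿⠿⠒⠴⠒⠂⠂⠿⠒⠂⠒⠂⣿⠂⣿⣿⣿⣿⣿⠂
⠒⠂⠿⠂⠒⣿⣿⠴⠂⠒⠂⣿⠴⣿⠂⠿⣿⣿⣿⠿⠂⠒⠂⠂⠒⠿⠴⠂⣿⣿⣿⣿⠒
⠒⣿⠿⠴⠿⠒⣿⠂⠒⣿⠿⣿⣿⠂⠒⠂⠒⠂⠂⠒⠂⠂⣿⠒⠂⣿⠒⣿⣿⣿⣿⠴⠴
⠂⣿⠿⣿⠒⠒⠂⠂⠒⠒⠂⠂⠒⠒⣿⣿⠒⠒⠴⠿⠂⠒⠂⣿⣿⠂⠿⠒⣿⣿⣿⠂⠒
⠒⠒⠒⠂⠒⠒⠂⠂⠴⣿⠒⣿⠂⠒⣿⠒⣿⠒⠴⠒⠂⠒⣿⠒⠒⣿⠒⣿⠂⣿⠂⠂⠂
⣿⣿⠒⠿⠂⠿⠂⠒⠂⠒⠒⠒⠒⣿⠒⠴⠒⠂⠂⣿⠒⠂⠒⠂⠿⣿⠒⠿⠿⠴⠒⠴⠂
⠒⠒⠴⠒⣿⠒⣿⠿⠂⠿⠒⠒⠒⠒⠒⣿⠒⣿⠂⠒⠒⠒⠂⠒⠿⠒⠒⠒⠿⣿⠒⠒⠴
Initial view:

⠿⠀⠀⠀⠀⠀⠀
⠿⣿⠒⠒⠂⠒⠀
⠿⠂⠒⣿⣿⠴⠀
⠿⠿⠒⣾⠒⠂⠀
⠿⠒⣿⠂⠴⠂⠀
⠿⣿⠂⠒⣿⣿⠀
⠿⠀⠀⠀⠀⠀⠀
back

⠿⣿⠒⠒⠂⠒⠀
⠿⠂⠒⣿⣿⠴⠀
⠿⠿⠒⠒⠒⠂⠀
⠿⠒⣿⣾⠴⠂⠀
⠿⣿⠂⠒⣿⣿⠀
⠿⣿⠒⣿⣿⠂⠀
⠿⠀⠀⠀⠀⠀⠀

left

⠿⠿⣿⠒⠒⠂⠒
⠿⠿⠂⠒⣿⣿⠴
⠿⠿⠿⠒⠒⠒⠂
⠿⠿⠒⣾⠂⠴⠂
⠿⠿⣿⠂⠒⣿⣿
⠿⠿⣿⠒⣿⣿⠂
⠿⠿⠀⠀⠀⠀⠀

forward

⠿⠿⠀⠀⠀⠀⠀
⠿⠿⣿⠒⠒⠂⠒
⠿⠿⠂⠒⣿⣿⠴
⠿⠿⠿⣾⠒⠒⠂
⠿⠿⠒⣿⠂⠴⠂
⠿⠿⣿⠂⠒⣿⣿
⠿⠿⣿⠒⣿⣿⠂

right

⠿⠀⠀⠀⠀⠀⠀
⠿⣿⠒⠒⠂⠒⠀
⠿⠂⠒⣿⣿⠴⠀
⠿⠿⠒⣾⠒⠂⠀
⠿⠒⣿⠂⠴⠂⠀
⠿⣿⠂⠒⣿⣿⠀
⠿⣿⠒⣿⣿⠂⠀

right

⠀⠀⠀⠀⠀⠀⠀
⣿⠒⠒⠂⠒⣿⠀
⠂⠒⣿⣿⠴⠂⠀
⠿⠒⠒⣾⠂⠒⠀
⠒⣿⠂⠴⠂⠂⠀
⣿⠂⠒⣿⣿⠒⠀
⣿⠒⣿⣿⠂⠀⠀

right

⠀⠀⠀⠀⠀⠀⠀
⠒⠒⠂⠒⣿⣿⠀
⠒⣿⣿⠴⠂⠂⠀
⠒⠒⠒⣾⠒⠂⠀
⣿⠂⠴⠂⠂⠒⠀
⠂⠒⣿⣿⠒⠒⠀
⠒⣿⣿⠂⠀⠀⠀

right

⠀⠀⠀⠀⠀⠀⠀
⠒⠂⠒⣿⣿⠒⠀
⣿⣿⠴⠂⠂⠴⠀
⠒⠒⠂⣾⠂⠒⠀
⠂⠴⠂⠂⠒⠒⠀
⠒⣿⣿⠒⠒⠒⠀
⣿⣿⠂⠀⠀⠀⠀

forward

⠀⠀⠀⠀⠀⠀⠀
⠀⠒⠿⠂⠂⠒⠀
⠒⠂⠒⣿⣿⠒⠀
⣿⣿⠴⣾⠂⠴⠀
⠒⠒⠂⠒⠂⠒⠀
⠂⠴⠂⠂⠒⠒⠀
⠒⣿⣿⠒⠒⠒⠀

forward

⠀⠀⠀⠀⠀⠀⠀
⠀⠒⠂⠒⣿⠂⠀
⠀⠒⠿⠂⠂⠒⠀
⠒⠂⠒⣾⣿⠒⠀
⣿⣿⠴⠂⠂⠴⠀
⠒⠒⠂⠒⠂⠒⠀
⠂⠴⠂⠂⠒⠒⠀

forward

⠀⠀⠀⠀⠀⠀⠀
⠀⠿⠒⠿⠒⣿⠀
⠀⠒⠂⠒⣿⠂⠀
⠀⠒⠿⣾⠂⠒⠀
⠒⠂⠒⣿⣿⠒⠀
⣿⣿⠴⠂⠂⠴⠀
⠒⠒⠂⠒⠂⠒⠀

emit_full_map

⠀⠀⠀⠿⠒⠿⠒⣿
⠀⠀⠀⠒⠂⠒⣿⠂
⠀⠀⠀⠒⠿⣾⠂⠒
⣿⠒⠒⠂⠒⣿⣿⠒
⠂⠒⣿⣿⠴⠂⠂⠴
⠿⠒⠒⠒⠂⠒⠂⠒
⠒⣿⠂⠴⠂⠂⠒⠒
⣿⠂⠒⣿⣿⠒⠒⠒
⣿⠒⣿⣿⠂⠀⠀⠀

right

⠀⠀⠀⠀⠀⠀⠀
⠿⠒⠿⠒⣿⠂⠀
⠒⠂⠒⣿⠂⣿⠀
⠒⠿⠂⣾⠒⠴⠀
⠂⠒⣿⣿⠒⠒⠀
⣿⠴⠂⠂⠴⠿⠀
⠒⠂⠒⠂⠒⠀⠀

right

⠀⠀⠀⠀⠀⠀⠀
⠒⠿⠒⣿⠂⣿⠀
⠂⠒⣿⠂⣿⠿⠀
⠿⠂⠂⣾⠴⠒⠀
⠒⣿⣿⠒⠒⠂⠀
⠴⠂⠂⠴⠿⠴⠀
⠂⠒⠂⠒⠀⠀⠀

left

⠀⠀⠀⠀⠀⠀⠀
⠿⠒⠿⠒⣿⠂⣿
⠒⠂⠒⣿⠂⣿⠿
⠒⠿⠂⣾⠒⠴⠒
⠂⠒⣿⣿⠒⠒⠂
⣿⠴⠂⠂⠴⠿⠴
⠒⠂⠒⠂⠒⠀⠀

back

⠿⠒⠿⠒⣿⠂⣿
⠒⠂⠒⣿⠂⣿⠿
⠒⠿⠂⠂⠒⠴⠒
⠂⠒⣿⣾⠒⠒⠂
⣿⠴⠂⠂⠴⠿⠴
⠒⠂⠒⠂⠒⣿⠀
⠴⠂⠂⠒⠒⠀⠀

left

⠀⠿⠒⠿⠒⣿⠂
⠀⠒⠂⠒⣿⠂⣿
⠀⠒⠿⠂⠂⠒⠴
⠒⠂⠒⣾⣿⠒⠒
⣿⣿⠴⠂⠂⠴⠿
⠒⠒⠂⠒⠂⠒⣿
⠂⠴⠂⠂⠒⠒⠀

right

⠿⠒⠿⠒⣿⠂⣿
⠒⠂⠒⣿⠂⣿⠿
⠒⠿⠂⠂⠒⠴⠒
⠂⠒⣿⣾⠒⠒⠂
⣿⠴⠂⠂⠴⠿⠴
⠒⠂⠒⠂⠒⣿⠀
⠴⠂⠂⠒⠒⠀⠀

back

⠒⠂⠒⣿⠂⣿⠿
⠒⠿⠂⠂⠒⠴⠒
⠂⠒⣿⣿⠒⠒⠂
⣿⠴⠂⣾⠴⠿⠴
⠒⠂⠒⠂⠒⣿⠀
⠴⠂⠂⠒⠒⠴⠀
⣿⣿⠒⠒⠒⠀⠀

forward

⠿⠒⠿⠒⣿⠂⣿
⠒⠂⠒⣿⠂⣿⠿
⠒⠿⠂⠂⠒⠴⠒
⠂⠒⣿⣾⠒⠒⠂
⣿⠴⠂⠂⠴⠿⠴
⠒⠂⠒⠂⠒⣿⠀
⠴⠂⠂⠒⠒⠴⠀

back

⠒⠂⠒⣿⠂⣿⠿
⠒⠿⠂⠂⠒⠴⠒
⠂⠒⣿⣿⠒⠒⠂
⣿⠴⠂⣾⠴⠿⠴
⠒⠂⠒⠂⠒⣿⠀
⠴⠂⠂⠒⠒⠴⠀
⣿⣿⠒⠒⠒⠀⠀

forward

⠿⠒⠿⠒⣿⠂⣿
⠒⠂⠒⣿⠂⣿⠿
⠒⠿⠂⠂⠒⠴⠒
⠂⠒⣿⣾⠒⠒⠂
⣿⠴⠂⠂⠴⠿⠴
⠒⠂⠒⠂⠒⣿⠀
⠴⠂⠂⠒⠒⠴⠀

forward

⠀⠀⠀⠀⠀⠀⠀
⠿⠒⠿⠒⣿⠂⣿
⠒⠂⠒⣿⠂⣿⠿
⠒⠿⠂⣾⠒⠴⠒
⠂⠒⣿⣿⠒⠒⠂
⣿⠴⠂⠂⠴⠿⠴
⠒⠂⠒⠂⠒⣿⠀

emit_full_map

⠀⠀⠀⠿⠒⠿⠒⣿⠂⣿
⠀⠀⠀⠒⠂⠒⣿⠂⣿⠿
⠀⠀⠀⠒⠿⠂⣾⠒⠴⠒
⣿⠒⠒⠂⠒⣿⣿⠒⠒⠂
⠂⠒⣿⣿⠴⠂⠂⠴⠿⠴
⠿⠒⠒⠒⠂⠒⠂⠒⣿⠀
⠒⣿⠂⠴⠂⠂⠒⠒⠴⠀
⣿⠂⠒⣿⣿⠒⠒⠒⠀⠀
⣿⠒⣿⣿⠂⠀⠀⠀⠀⠀

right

⠀⠀⠀⠀⠀⠀⠀
⠒⠿⠒⣿⠂⣿⠀
⠂⠒⣿⠂⣿⠿⠀
⠿⠂⠂⣾⠴⠒⠀
⠒⣿⣿⠒⠒⠂⠀
⠴⠂⠂⠴⠿⠴⠀
⠂⠒⠂⠒⣿⠀⠀

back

⠒⠿⠒⣿⠂⣿⠀
⠂⠒⣿⠂⣿⠿⠀
⠿⠂⠂⠒⠴⠒⠀
⠒⣿⣿⣾⠒⠂⠀
⠴⠂⠂⠴⠿⠴⠀
⠂⠒⠂⠒⣿⠂⠀
⠂⠂⠒⠒⠴⠀⠀

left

⠿⠒⠿⠒⣿⠂⣿
⠒⠂⠒⣿⠂⣿⠿
⠒⠿⠂⠂⠒⠴⠒
⠂⠒⣿⣾⠒⠒⠂
⣿⠴⠂⠂⠴⠿⠴
⠒⠂⠒⠂⠒⣿⠂
⠴⠂⠂⠒⠒⠴⠀

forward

⠀⠀⠀⠀⠀⠀⠀
⠿⠒⠿⠒⣿⠂⣿
⠒⠂⠒⣿⠂⣿⠿
⠒⠿⠂⣾⠒⠴⠒
⠂⠒⣿⣿⠒⠒⠂
⣿⠴⠂⠂⠴⠿⠴
⠒⠂⠒⠂⠒⣿⠂

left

⠀⠀⠀⠀⠀⠀⠀
⠀⠿⠒⠿⠒⣿⠂
⠀⠒⠂⠒⣿⠂⣿
⠀⠒⠿⣾⠂⠒⠴
⠒⠂⠒⣿⣿⠒⠒
⣿⣿⠴⠂⠂⠴⠿
⠒⠒⠂⠒⠂⠒⣿

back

⠀⠿⠒⠿⠒⣿⠂
⠀⠒⠂⠒⣿⠂⣿
⠀⠒⠿⠂⠂⠒⠴
⠒⠂⠒⣾⣿⠒⠒
⣿⣿⠴⠂⠂⠴⠿
⠒⠒⠂⠒⠂⠒⣿
⠂⠴⠂⠂⠒⠒⠴

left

⠀⠀⠿⠒⠿⠒⣿
⠀⠒⠒⠂⠒⣿⠂
⠀⠒⠒⠿⠂⠂⠒
⠒⠒⠂⣾⣿⣿⠒
⠒⣿⣿⠴⠂⠂⠴
⠒⠒⠒⠂⠒⠂⠒
⣿⠂⠴⠂⠂⠒⠒

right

⠀⠿⠒⠿⠒⣿⠂
⠒⠒⠂⠒⣿⠂⣿
⠒⠒⠿⠂⠂⠒⠴
⠒⠂⠒⣾⣿⠒⠒
⣿⣿⠴⠂⠂⠴⠿
⠒⠒⠂⠒⠂⠒⣿
⠂⠴⠂⠂⠒⠒⠴

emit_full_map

⠀⠀⠀⠿⠒⠿⠒⣿⠂⣿
⠀⠀⠒⠒⠂⠒⣿⠂⣿⠿
⠀⠀⠒⠒⠿⠂⠂⠒⠴⠒
⣿⠒⠒⠂⠒⣾⣿⠒⠒⠂
⠂⠒⣿⣿⠴⠂⠂⠴⠿⠴
⠿⠒⠒⠒⠂⠒⠂⠒⣿⠂
⠒⣿⠂⠴⠂⠂⠒⠒⠴⠀
⣿⠂⠒⣿⣿⠒⠒⠒⠀⠀
⣿⠒⣿⣿⠂⠀⠀⠀⠀⠀

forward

⠀⠀⠀⠀⠀⠀⠀
⠀⠿⠒⠿⠒⣿⠂
⠒⠒⠂⠒⣿⠂⣿
⠒⠒⠿⣾⠂⠒⠴
⠒⠂⠒⣿⣿⠒⠒
⣿⣿⠴⠂⠂⠴⠿
⠒⠒⠂⠒⠂⠒⣿

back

⠀⠿⠒⠿⠒⣿⠂
⠒⠒⠂⠒⣿⠂⣿
⠒⠒⠿⠂⠂⠒⠴
⠒⠂⠒⣾⣿⠒⠒
⣿⣿⠴⠂⠂⠴⠿
⠒⠒⠂⠒⠂⠒⣿
⠂⠴⠂⠂⠒⠒⠴

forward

⠀⠀⠀⠀⠀⠀⠀
⠀⠿⠒⠿⠒⣿⠂
⠒⠒⠂⠒⣿⠂⣿
⠒⠒⠿⣾⠂⠒⠴
⠒⠂⠒⣿⣿⠒⠒
⣿⣿⠴⠂⠂⠴⠿
⠒⠒⠂⠒⠂⠒⣿


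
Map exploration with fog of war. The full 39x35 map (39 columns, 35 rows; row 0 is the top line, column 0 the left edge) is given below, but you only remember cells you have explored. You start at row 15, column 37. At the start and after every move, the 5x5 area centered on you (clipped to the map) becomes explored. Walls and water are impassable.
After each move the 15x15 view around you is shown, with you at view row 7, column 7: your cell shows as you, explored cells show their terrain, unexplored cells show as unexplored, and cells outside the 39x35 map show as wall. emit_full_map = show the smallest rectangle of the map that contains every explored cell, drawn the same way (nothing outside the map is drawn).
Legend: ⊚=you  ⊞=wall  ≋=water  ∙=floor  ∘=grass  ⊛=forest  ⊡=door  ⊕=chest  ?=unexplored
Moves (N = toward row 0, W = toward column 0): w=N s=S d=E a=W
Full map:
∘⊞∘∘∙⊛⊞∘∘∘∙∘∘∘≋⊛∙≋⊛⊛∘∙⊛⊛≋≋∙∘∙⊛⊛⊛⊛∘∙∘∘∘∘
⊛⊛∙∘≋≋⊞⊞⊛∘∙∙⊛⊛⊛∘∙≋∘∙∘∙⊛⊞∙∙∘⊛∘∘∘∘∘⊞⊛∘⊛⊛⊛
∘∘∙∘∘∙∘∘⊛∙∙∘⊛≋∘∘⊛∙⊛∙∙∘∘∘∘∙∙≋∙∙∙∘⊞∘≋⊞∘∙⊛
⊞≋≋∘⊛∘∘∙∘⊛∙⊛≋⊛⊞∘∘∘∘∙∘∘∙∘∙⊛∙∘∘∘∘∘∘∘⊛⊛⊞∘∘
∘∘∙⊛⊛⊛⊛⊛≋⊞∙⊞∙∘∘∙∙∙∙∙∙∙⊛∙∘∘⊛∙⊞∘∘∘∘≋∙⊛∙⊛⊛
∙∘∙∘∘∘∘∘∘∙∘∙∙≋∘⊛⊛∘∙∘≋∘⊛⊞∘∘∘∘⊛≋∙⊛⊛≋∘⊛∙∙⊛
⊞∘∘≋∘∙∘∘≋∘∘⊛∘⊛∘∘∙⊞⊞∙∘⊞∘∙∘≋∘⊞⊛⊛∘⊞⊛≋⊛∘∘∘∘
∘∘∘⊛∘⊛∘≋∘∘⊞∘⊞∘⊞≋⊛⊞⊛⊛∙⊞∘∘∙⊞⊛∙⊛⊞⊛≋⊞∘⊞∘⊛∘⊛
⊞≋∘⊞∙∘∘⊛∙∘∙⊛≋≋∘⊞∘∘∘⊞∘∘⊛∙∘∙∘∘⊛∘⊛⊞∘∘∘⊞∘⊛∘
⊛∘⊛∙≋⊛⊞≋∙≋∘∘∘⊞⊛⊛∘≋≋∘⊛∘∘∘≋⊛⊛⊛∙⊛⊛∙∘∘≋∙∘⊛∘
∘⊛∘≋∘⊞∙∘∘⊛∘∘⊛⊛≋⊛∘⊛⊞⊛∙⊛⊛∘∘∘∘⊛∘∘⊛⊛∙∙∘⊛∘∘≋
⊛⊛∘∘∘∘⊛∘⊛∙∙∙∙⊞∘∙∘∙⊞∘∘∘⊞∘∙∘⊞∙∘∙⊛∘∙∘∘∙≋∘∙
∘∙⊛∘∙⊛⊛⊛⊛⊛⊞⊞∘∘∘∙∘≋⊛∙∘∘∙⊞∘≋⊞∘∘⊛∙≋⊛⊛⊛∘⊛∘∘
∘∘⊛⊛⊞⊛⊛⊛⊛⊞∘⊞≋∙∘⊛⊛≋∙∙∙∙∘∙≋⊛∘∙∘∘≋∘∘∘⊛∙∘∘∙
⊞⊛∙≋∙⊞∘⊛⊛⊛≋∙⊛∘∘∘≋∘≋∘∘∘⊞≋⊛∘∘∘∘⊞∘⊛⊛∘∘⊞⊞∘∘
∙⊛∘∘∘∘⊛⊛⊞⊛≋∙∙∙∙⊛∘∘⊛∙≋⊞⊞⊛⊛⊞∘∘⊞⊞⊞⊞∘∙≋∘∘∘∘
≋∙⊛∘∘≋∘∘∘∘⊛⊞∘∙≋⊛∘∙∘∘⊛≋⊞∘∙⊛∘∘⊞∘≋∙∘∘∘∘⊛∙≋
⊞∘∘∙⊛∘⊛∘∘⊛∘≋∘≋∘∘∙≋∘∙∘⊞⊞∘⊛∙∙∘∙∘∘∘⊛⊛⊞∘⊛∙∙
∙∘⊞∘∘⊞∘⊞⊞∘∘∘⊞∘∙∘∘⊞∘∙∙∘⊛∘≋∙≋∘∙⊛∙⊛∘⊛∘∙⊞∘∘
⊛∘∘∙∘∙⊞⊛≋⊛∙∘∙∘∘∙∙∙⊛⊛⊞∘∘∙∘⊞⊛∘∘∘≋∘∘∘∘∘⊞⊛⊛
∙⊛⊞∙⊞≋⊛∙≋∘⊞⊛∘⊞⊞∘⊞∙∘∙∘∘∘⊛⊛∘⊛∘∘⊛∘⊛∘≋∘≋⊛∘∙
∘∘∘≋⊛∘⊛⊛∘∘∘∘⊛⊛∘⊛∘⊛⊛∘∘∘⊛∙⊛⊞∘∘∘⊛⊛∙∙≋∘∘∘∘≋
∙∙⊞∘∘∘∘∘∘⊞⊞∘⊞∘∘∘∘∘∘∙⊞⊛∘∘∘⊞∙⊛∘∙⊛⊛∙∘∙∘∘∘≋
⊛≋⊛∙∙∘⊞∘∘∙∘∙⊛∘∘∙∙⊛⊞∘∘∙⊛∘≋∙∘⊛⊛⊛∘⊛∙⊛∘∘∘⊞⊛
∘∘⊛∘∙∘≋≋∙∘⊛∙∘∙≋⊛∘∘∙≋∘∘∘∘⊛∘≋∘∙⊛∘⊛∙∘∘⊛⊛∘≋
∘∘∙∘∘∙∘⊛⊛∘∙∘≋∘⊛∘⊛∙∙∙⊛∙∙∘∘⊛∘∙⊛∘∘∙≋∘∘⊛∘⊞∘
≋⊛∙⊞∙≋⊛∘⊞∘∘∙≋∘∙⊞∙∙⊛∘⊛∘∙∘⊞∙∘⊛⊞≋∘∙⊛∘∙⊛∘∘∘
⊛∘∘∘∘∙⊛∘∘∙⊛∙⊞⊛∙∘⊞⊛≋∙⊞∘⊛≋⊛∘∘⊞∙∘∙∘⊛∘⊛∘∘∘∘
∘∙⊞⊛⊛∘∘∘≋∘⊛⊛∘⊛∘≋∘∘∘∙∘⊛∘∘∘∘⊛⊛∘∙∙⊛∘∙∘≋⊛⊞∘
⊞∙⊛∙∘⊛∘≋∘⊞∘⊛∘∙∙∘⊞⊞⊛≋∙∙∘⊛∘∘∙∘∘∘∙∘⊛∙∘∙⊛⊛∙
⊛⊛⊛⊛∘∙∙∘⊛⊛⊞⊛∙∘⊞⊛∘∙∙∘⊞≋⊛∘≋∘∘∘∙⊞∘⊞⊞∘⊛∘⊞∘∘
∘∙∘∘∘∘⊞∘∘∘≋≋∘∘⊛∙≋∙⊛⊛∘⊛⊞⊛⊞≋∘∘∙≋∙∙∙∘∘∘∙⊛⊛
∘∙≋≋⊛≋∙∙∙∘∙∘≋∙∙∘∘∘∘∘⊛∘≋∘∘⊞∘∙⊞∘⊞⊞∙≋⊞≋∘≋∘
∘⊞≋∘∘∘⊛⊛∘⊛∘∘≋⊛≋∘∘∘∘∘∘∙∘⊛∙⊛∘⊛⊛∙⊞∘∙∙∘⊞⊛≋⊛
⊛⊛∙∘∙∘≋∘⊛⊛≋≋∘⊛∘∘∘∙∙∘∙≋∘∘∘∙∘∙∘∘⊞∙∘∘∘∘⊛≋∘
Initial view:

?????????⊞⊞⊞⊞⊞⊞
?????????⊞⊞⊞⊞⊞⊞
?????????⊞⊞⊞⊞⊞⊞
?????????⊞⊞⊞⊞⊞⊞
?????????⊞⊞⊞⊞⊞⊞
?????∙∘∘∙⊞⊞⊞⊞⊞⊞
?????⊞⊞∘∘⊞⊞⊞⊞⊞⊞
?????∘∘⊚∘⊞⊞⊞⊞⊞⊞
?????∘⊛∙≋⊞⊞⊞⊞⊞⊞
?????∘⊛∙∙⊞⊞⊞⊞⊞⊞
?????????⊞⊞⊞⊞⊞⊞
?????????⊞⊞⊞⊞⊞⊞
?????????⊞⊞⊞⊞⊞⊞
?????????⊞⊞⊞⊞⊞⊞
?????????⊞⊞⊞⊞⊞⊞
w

?????????⊞⊞⊞⊞⊞⊞
?????????⊞⊞⊞⊞⊞⊞
?????????⊞⊞⊞⊞⊞⊞
?????????⊞⊞⊞⊞⊞⊞
?????????⊞⊞⊞⊞⊞⊞
?????∘⊛∘∘⊞⊞⊞⊞⊞⊞
?????∙∘∘∙⊞⊞⊞⊞⊞⊞
?????⊞⊞⊚∘⊞⊞⊞⊞⊞⊞
?????∘∘∘∘⊞⊞⊞⊞⊞⊞
?????∘⊛∙≋⊞⊞⊞⊞⊞⊞
?????∘⊛∙∙⊞⊞⊞⊞⊞⊞
?????????⊞⊞⊞⊞⊞⊞
?????????⊞⊞⊞⊞⊞⊞
?????????⊞⊞⊞⊞⊞⊞
?????????⊞⊞⊞⊞⊞⊞

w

?????????⊞⊞⊞⊞⊞⊞
?????????⊞⊞⊞⊞⊞⊞
?????????⊞⊞⊞⊞⊞⊞
?????????⊞⊞⊞⊞⊞⊞
?????????⊞⊞⊞⊞⊞⊞
?????∙≋∘∙⊞⊞⊞⊞⊞⊞
?????∘⊛∘∘⊞⊞⊞⊞⊞⊞
?????∙∘⊚∙⊞⊞⊞⊞⊞⊞
?????⊞⊞∘∘⊞⊞⊞⊞⊞⊞
?????∘∘∘∘⊞⊞⊞⊞⊞⊞
?????∘⊛∙≋⊞⊞⊞⊞⊞⊞
?????∘⊛∙∙⊞⊞⊞⊞⊞⊞
?????????⊞⊞⊞⊞⊞⊞
?????????⊞⊞⊞⊞⊞⊞
?????????⊞⊞⊞⊞⊞⊞

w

?????????⊞⊞⊞⊞⊞⊞
?????????⊞⊞⊞⊞⊞⊞
?????????⊞⊞⊞⊞⊞⊞
?????????⊞⊞⊞⊞⊞⊞
?????????⊞⊞⊞⊞⊞⊞
?????⊛∘∘≋⊞⊞⊞⊞⊞⊞
?????∙≋∘∙⊞⊞⊞⊞⊞⊞
?????∘⊛⊚∘⊞⊞⊞⊞⊞⊞
?????∙∘∘∙⊞⊞⊞⊞⊞⊞
?????⊞⊞∘∘⊞⊞⊞⊞⊞⊞
?????∘∘∘∘⊞⊞⊞⊞⊞⊞
?????∘⊛∙≋⊞⊞⊞⊞⊞⊞
?????∘⊛∙∙⊞⊞⊞⊞⊞⊞
?????????⊞⊞⊞⊞⊞⊞
?????????⊞⊞⊞⊞⊞⊞

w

?????????⊞⊞⊞⊞⊞⊞
?????????⊞⊞⊞⊞⊞⊞
?????????⊞⊞⊞⊞⊞⊞
?????????⊞⊞⊞⊞⊞⊞
?????????⊞⊞⊞⊞⊞⊞
?????∙∘⊛∘⊞⊞⊞⊞⊞⊞
?????⊛∘∘≋⊞⊞⊞⊞⊞⊞
?????∙≋⊚∙⊞⊞⊞⊞⊞⊞
?????∘⊛∘∘⊞⊞⊞⊞⊞⊞
?????∙∘∘∙⊞⊞⊞⊞⊞⊞
?????⊞⊞∘∘⊞⊞⊞⊞⊞⊞
?????∘∘∘∘⊞⊞⊞⊞⊞⊞
?????∘⊛∙≋⊞⊞⊞⊞⊞⊞
?????∘⊛∙∙⊞⊞⊞⊞⊞⊞
?????????⊞⊞⊞⊞⊞⊞

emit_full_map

∙∘⊛∘
⊛∘∘≋
∙≋⊚∙
∘⊛∘∘
∙∘∘∙
⊞⊞∘∘
∘∘∘∘
∘⊛∙≋
∘⊛∙∙

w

?????????⊞⊞⊞⊞⊞⊞
?????????⊞⊞⊞⊞⊞⊞
?????????⊞⊞⊞⊞⊞⊞
?????????⊞⊞⊞⊞⊞⊞
?????????⊞⊞⊞⊞⊞⊞
?????⊞∘⊛∘⊞⊞⊞⊞⊞⊞
?????∙∘⊛∘⊞⊞⊞⊞⊞⊞
?????⊛∘⊚≋⊞⊞⊞⊞⊞⊞
?????∙≋∘∙⊞⊞⊞⊞⊞⊞
?????∘⊛∘∘⊞⊞⊞⊞⊞⊞
?????∙∘∘∙⊞⊞⊞⊞⊞⊞
?????⊞⊞∘∘⊞⊞⊞⊞⊞⊞
?????∘∘∘∘⊞⊞⊞⊞⊞⊞
?????∘⊛∙≋⊞⊞⊞⊞⊞⊞
?????∘⊛∙∙⊞⊞⊞⊞⊞⊞

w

?????????⊞⊞⊞⊞⊞⊞
?????????⊞⊞⊞⊞⊞⊞
?????????⊞⊞⊞⊞⊞⊞
?????????⊞⊞⊞⊞⊞⊞
?????????⊞⊞⊞⊞⊞⊞
?????∘⊛∘⊛⊞⊞⊞⊞⊞⊞
?????⊞∘⊛∘⊞⊞⊞⊞⊞⊞
?????∙∘⊚∘⊞⊞⊞⊞⊞⊞
?????⊛∘∘≋⊞⊞⊞⊞⊞⊞
?????∙≋∘∙⊞⊞⊞⊞⊞⊞
?????∘⊛∘∘⊞⊞⊞⊞⊞⊞
?????∙∘∘∙⊞⊞⊞⊞⊞⊞
?????⊞⊞∘∘⊞⊞⊞⊞⊞⊞
?????∘∘∘∘⊞⊞⊞⊞⊞⊞
?????∘⊛∙≋⊞⊞⊞⊞⊞⊞

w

?????????⊞⊞⊞⊞⊞⊞
?????????⊞⊞⊞⊞⊞⊞
?????????⊞⊞⊞⊞⊞⊞
?????????⊞⊞⊞⊞⊞⊞
?????????⊞⊞⊞⊞⊞⊞
?????∘∘∘∘⊞⊞⊞⊞⊞⊞
?????∘⊛∘⊛⊞⊞⊞⊞⊞⊞
?????⊞∘⊚∘⊞⊞⊞⊞⊞⊞
?????∙∘⊛∘⊞⊞⊞⊞⊞⊞
?????⊛∘∘≋⊞⊞⊞⊞⊞⊞
?????∙≋∘∙⊞⊞⊞⊞⊞⊞
?????∘⊛∘∘⊞⊞⊞⊞⊞⊞
?????∙∘∘∙⊞⊞⊞⊞⊞⊞
?????⊞⊞∘∘⊞⊞⊞⊞⊞⊞
?????∘∘∘∘⊞⊞⊞⊞⊞⊞

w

?????????⊞⊞⊞⊞⊞⊞
?????????⊞⊞⊞⊞⊞⊞
?????????⊞⊞⊞⊞⊞⊞
?????????⊞⊞⊞⊞⊞⊞
?????????⊞⊞⊞⊞⊞⊞
?????⊛∙∙⊛⊞⊞⊞⊞⊞⊞
?????∘∘∘∘⊞⊞⊞⊞⊞⊞
?????∘⊛⊚⊛⊞⊞⊞⊞⊞⊞
?????⊞∘⊛∘⊞⊞⊞⊞⊞⊞
?????∙∘⊛∘⊞⊞⊞⊞⊞⊞
?????⊛∘∘≋⊞⊞⊞⊞⊞⊞
?????∙≋∘∙⊞⊞⊞⊞⊞⊞
?????∘⊛∘∘⊞⊞⊞⊞⊞⊞
?????∙∘∘∙⊞⊞⊞⊞⊞⊞
?????⊞⊞∘∘⊞⊞⊞⊞⊞⊞

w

⊞⊞⊞⊞⊞⊞⊞⊞⊞⊞⊞⊞⊞⊞⊞
?????????⊞⊞⊞⊞⊞⊞
?????????⊞⊞⊞⊞⊞⊞
?????????⊞⊞⊞⊞⊞⊞
?????????⊞⊞⊞⊞⊞⊞
?????⊛∙⊛⊛⊞⊞⊞⊞⊞⊞
?????⊛∙∙⊛⊞⊞⊞⊞⊞⊞
?????∘∘⊚∘⊞⊞⊞⊞⊞⊞
?????∘⊛∘⊛⊞⊞⊞⊞⊞⊞
?????⊞∘⊛∘⊞⊞⊞⊞⊞⊞
?????∙∘⊛∘⊞⊞⊞⊞⊞⊞
?????⊛∘∘≋⊞⊞⊞⊞⊞⊞
?????∙≋∘∙⊞⊞⊞⊞⊞⊞
?????∘⊛∘∘⊞⊞⊞⊞⊞⊞
?????∙∘∘∙⊞⊞⊞⊞⊞⊞

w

⊞⊞⊞⊞⊞⊞⊞⊞⊞⊞⊞⊞⊞⊞⊞
⊞⊞⊞⊞⊞⊞⊞⊞⊞⊞⊞⊞⊞⊞⊞
?????????⊞⊞⊞⊞⊞⊞
?????????⊞⊞⊞⊞⊞⊞
?????????⊞⊞⊞⊞⊞⊞
?????⊛⊞∘∘⊞⊞⊞⊞⊞⊞
?????⊛∙⊛⊛⊞⊞⊞⊞⊞⊞
?????⊛∙⊚⊛⊞⊞⊞⊞⊞⊞
?????∘∘∘∘⊞⊞⊞⊞⊞⊞
?????∘⊛∘⊛⊞⊞⊞⊞⊞⊞
?????⊞∘⊛∘⊞⊞⊞⊞⊞⊞
?????∙∘⊛∘⊞⊞⊞⊞⊞⊞
?????⊛∘∘≋⊞⊞⊞⊞⊞⊞
?????∙≋∘∙⊞⊞⊞⊞⊞⊞
?????∘⊛∘∘⊞⊞⊞⊞⊞⊞

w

⊞⊞⊞⊞⊞⊞⊞⊞⊞⊞⊞⊞⊞⊞⊞
⊞⊞⊞⊞⊞⊞⊞⊞⊞⊞⊞⊞⊞⊞⊞
⊞⊞⊞⊞⊞⊞⊞⊞⊞⊞⊞⊞⊞⊞⊞
?????????⊞⊞⊞⊞⊞⊞
?????????⊞⊞⊞⊞⊞⊞
?????⊞∘∙⊛⊞⊞⊞⊞⊞⊞
?????⊛⊞∘∘⊞⊞⊞⊞⊞⊞
?????⊛∙⊚⊛⊞⊞⊞⊞⊞⊞
?????⊛∙∙⊛⊞⊞⊞⊞⊞⊞
?????∘∘∘∘⊞⊞⊞⊞⊞⊞
?????∘⊛∘⊛⊞⊞⊞⊞⊞⊞
?????⊞∘⊛∘⊞⊞⊞⊞⊞⊞
?????∙∘⊛∘⊞⊞⊞⊞⊞⊞
?????⊛∘∘≋⊞⊞⊞⊞⊞⊞
?????∙≋∘∙⊞⊞⊞⊞⊞⊞

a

⊞⊞⊞⊞⊞⊞⊞⊞⊞⊞⊞⊞⊞⊞⊞
⊞⊞⊞⊞⊞⊞⊞⊞⊞⊞⊞⊞⊞⊞⊞
⊞⊞⊞⊞⊞⊞⊞⊞⊞⊞⊞⊞⊞⊞⊞
??????????⊞⊞⊞⊞⊞
??????????⊞⊞⊞⊞⊞
?????≋⊞∘∙⊛⊞⊞⊞⊞⊞
?????⊛⊛⊞∘∘⊞⊞⊞⊞⊞
?????∙⊛⊚⊛⊛⊞⊞⊞⊞⊞
?????∘⊛∙∙⊛⊞⊞⊞⊞⊞
?????⊛∘∘∘∘⊞⊞⊞⊞⊞
??????∘⊛∘⊛⊞⊞⊞⊞⊞
??????⊞∘⊛∘⊞⊞⊞⊞⊞
??????∙∘⊛∘⊞⊞⊞⊞⊞
??????⊛∘∘≋⊞⊞⊞⊞⊞
??????∙≋∘∙⊞⊞⊞⊞⊞

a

⊞⊞⊞⊞⊞⊞⊞⊞⊞⊞⊞⊞⊞⊞⊞
⊞⊞⊞⊞⊞⊞⊞⊞⊞⊞⊞⊞⊞⊞⊞
⊞⊞⊞⊞⊞⊞⊞⊞⊞⊞⊞⊞⊞⊞⊞
???????????⊞⊞⊞⊞
???????????⊞⊞⊞⊞
?????∘≋⊞∘∙⊛⊞⊞⊞⊞
?????∘⊛⊛⊞∘∘⊞⊞⊞⊞
?????≋∙⊚∙⊛⊛⊞⊞⊞⊞
?????≋∘⊛∙∙⊛⊞⊞⊞⊞
?????≋⊛∘∘∘∘⊞⊞⊞⊞
???????∘⊛∘⊛⊞⊞⊞⊞
???????⊞∘⊛∘⊞⊞⊞⊞
???????∙∘⊛∘⊞⊞⊞⊞
???????⊛∘∘≋⊞⊞⊞⊞
???????∙≋∘∙⊞⊞⊞⊞

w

⊞⊞⊞⊞⊞⊞⊞⊞⊞⊞⊞⊞⊞⊞⊞
⊞⊞⊞⊞⊞⊞⊞⊞⊞⊞⊞⊞⊞⊞⊞
⊞⊞⊞⊞⊞⊞⊞⊞⊞⊞⊞⊞⊞⊞⊞
⊞⊞⊞⊞⊞⊞⊞⊞⊞⊞⊞⊞⊞⊞⊞
???????????⊞⊞⊞⊞
?????⊞⊛∘⊛⊛?⊞⊞⊞⊞
?????∘≋⊞∘∙⊛⊞⊞⊞⊞
?????∘⊛⊚⊞∘∘⊞⊞⊞⊞
?????≋∙⊛∙⊛⊛⊞⊞⊞⊞
?????≋∘⊛∙∙⊛⊞⊞⊞⊞
?????≋⊛∘∘∘∘⊞⊞⊞⊞
???????∘⊛∘⊛⊞⊞⊞⊞
???????⊞∘⊛∘⊞⊞⊞⊞
???????∙∘⊛∘⊞⊞⊞⊞
???????⊛∘∘≋⊞⊞⊞⊞

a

⊞⊞⊞⊞⊞⊞⊞⊞⊞⊞⊞⊞⊞⊞⊞
⊞⊞⊞⊞⊞⊞⊞⊞⊞⊞⊞⊞⊞⊞⊞
⊞⊞⊞⊞⊞⊞⊞⊞⊞⊞⊞⊞⊞⊞⊞
⊞⊞⊞⊞⊞⊞⊞⊞⊞⊞⊞⊞⊞⊞⊞
????????????⊞⊞⊞
?????∘⊞⊛∘⊛⊛?⊞⊞⊞
?????⊞∘≋⊞∘∙⊛⊞⊞⊞
?????∘∘⊚⊛⊞∘∘⊞⊞⊞
?????∘≋∙⊛∙⊛⊛⊞⊞⊞
?????⊛≋∘⊛∙∙⊛⊞⊞⊞
??????≋⊛∘∘∘∘⊞⊞⊞
????????∘⊛∘⊛⊞⊞⊞
????????⊞∘⊛∘⊞⊞⊞
????????∙∘⊛∘⊞⊞⊞
????????⊛∘∘≋⊞⊞⊞

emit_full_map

∘⊞⊛∘⊛⊛?
⊞∘≋⊞∘∙⊛
∘∘⊚⊛⊞∘∘
∘≋∙⊛∙⊛⊛
⊛≋∘⊛∙∙⊛
?≋⊛∘∘∘∘
???∘⊛∘⊛
???⊞∘⊛∘
???∙∘⊛∘
???⊛∘∘≋
???∙≋∘∙
???∘⊛∘∘
???∙∘∘∙
???⊞⊞∘∘
???∘∘∘∘
???∘⊛∙≋
???∘⊛∙∙


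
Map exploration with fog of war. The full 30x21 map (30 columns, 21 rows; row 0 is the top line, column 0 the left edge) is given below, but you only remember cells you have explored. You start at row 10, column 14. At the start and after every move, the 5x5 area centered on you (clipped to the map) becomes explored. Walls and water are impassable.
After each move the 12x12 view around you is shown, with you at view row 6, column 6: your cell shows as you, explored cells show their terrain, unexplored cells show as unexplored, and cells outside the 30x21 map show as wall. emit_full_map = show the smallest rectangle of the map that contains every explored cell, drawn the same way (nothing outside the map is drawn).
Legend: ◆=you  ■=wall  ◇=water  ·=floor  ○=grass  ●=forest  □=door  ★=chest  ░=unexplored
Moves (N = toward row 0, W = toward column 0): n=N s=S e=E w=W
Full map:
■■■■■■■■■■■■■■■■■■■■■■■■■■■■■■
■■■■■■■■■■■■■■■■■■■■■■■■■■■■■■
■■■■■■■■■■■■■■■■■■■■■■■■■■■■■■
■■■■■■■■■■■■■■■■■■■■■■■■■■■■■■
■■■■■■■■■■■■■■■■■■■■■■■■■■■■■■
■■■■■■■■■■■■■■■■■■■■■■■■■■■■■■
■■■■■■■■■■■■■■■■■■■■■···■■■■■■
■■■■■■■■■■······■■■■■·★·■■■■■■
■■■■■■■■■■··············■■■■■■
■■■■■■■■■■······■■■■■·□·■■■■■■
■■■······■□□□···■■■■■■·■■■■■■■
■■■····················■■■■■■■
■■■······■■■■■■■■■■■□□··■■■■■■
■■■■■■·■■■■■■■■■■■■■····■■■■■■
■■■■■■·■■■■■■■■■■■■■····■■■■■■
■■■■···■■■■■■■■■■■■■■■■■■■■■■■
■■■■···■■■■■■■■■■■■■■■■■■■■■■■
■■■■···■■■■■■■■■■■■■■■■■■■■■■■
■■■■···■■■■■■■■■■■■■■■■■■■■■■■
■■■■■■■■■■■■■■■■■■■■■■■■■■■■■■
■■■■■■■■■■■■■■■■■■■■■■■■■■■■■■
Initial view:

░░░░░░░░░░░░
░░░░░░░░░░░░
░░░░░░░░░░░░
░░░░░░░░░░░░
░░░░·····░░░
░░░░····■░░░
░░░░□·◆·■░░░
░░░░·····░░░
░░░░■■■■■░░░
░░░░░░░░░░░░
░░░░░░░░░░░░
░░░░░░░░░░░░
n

░░░░░░░░░░░░
░░░░░░░░░░░░
░░░░░░░░░░░░
░░░░░░░░░░░░
░░░░····■░░░
░░░░·····░░░
░░░░··◆·■░░░
░░░░□···■░░░
░░░░·····░░░
░░░░■■■■■░░░
░░░░░░░░░░░░
░░░░░░░░░░░░

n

░░░░░░░░░░░░
░░░░░░░░░░░░
░░░░░░░░░░░░
░░░░░░░░░░░░
░░░░■■■■■░░░
░░░░····■░░░
░░░░··◆··░░░
░░░░····■░░░
░░░░□···■░░░
░░░░·····░░░
░░░░■■■■■░░░
░░░░░░░░░░░░

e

░░░░░░░░░░░░
░░░░░░░░░░░░
░░░░░░░░░░░░
░░░░░░░░░░░░
░░░■■■■■■░░░
░░░····■■░░░
░░░···◆··░░░
░░░····■■░░░
░░░□···■■░░░
░░░·····░░░░
░░░■■■■■░░░░
░░░░░░░░░░░░

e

░░░░░░░░░░░░
░░░░░░░░░░░░
░░░░░░░░░░░░
░░░░░░░░░░░░
░░■■■■■■■░░░
░░····■■■░░░
░░····◆··░░░
░░····■■■░░░
░░□···■■■░░░
░░·····░░░░░
░░■■■■■░░░░░
░░░░░░░░░░░░

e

░░░░░░░░░░░░
░░░░░░░░░░░░
░░░░░░░░░░░░
░░░░░░░░░░░░
░■■■■■■■■░░░
░····■■■■░░░
░·····◆··░░░
░····■■■■░░░
░□···■■■■░░░
░·····░░░░░░
░■■■■■░░░░░░
░░░░░░░░░░░░

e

░░░░░░░░░░░░
░░░░░░░░░░░░
░░░░░░░░░░░░
░░░░░░░░░░░░
■■■■■■■■■░░░
····■■■■■░░░
······◆··░░░
····■■■■■░░░
□···■■■■■░░░
·····░░░░░░░
■■■■■░░░░░░░
░░░░░░░░░░░░

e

░░░░░░░░░░░░
░░░░░░░░░░░░
░░░░░░░░░░░░
░░░░░░░░░░░░
■■■■■■■■·░░░
···■■■■■·░░░
······◆··░░░
···■■■■■·░░░
···■■■■■■░░░
····░░░░░░░░
■■■■░░░░░░░░
░░░░░░░░░░░░

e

░░░░░░░░░░░░
░░░░░░░░░░░░
░░░░░░░░░░░░
░░░░░░░░░░░░
■■■■■■■··░░░
··■■■■■·★░░░
······◆··░░░
··■■■■■·□░░░
··■■■■■■·░░░
···░░░░░░░░░
■■■░░░░░░░░░
░░░░░░░░░░░░

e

░░░░░░░░░░░░
░░░░░░░░░░░░
░░░░░░░░░░░░
░░░░░░░░░░░░
■■■■■■···░░░
·■■■■■·★·░░░
······◆··░░░
·■■■■■·□·░░░
·■■■■■■·■░░░
··░░░░░░░░░░
■■░░░░░░░░░░
░░░░░░░░░░░░

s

░░░░░░░░░░░░
░░░░░░░░░░░░
░░░░░░░░░░░░
■■■■■■···░░░
·■■■■■·★·░░░
·········░░░
·■■■■■◆□·░░░
·■■■■■■·■░░░
··░░····■░░░
■■░░░░░░░░░░
░░░░░░░░░░░░
░░░░░░░░░░░░

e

░░░░░░░░░░░░
░░░░░░░░░░░░
░░░░░░░░░░░░
■■■■■···░░░░
■■■■■·★·■░░░
········■░░░
■■■■■·◆·■░░░
■■■■■■·■■░░░
·░░····■■░░░
■░░░░░░░░░░░
░░░░░░░░░░░░
░░░░░░░░░░░░

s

░░░░░░░░░░░░
░░░░░░░░░░░░
■■■■■···░░░░
■■■■■·★·■░░░
········■░░░
■■■■■·□·■░░░
■■■■■■◆■■░░░
·░░····■■░░░
■░░░□□··■░░░
░░░░░░░░░░░░
░░░░░░░░░░░░
░░░░░░░░░░░░

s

░░░░░░░░░░░░
■■■■■···░░░░
■■■■■·★·■░░░
········■░░░
■■■■■·□·■░░░
■■■■■■·■■░░░
·░░···◆■■░░░
■░░░□□··■░░░
░░░░····■░░░
░░░░░░░░░░░░
░░░░░░░░░░░░
░░░░░░░░░░░░

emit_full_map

■■■■■■■■■···░
····■■■■■·★·■
············■
····■■■■■·□·■
□···■■■■■■·■■
·····░░···◆■■
■■■■■░░░□□··■
░░░░░░░░····■

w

░░░░░░░░░░░░
■■■■■■···░░░
·■■■■■·★·■░░
·········■░░
·■■■■■·□·■░░
·■■■■■■·■■░░
··░░··◆·■■░░
■■░░■□□··■░░
░░░░■····■░░
░░░░░░░░░░░░
░░░░░░░░░░░░
░░░░░░░░░░░░

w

░░░░░░░░░░░░
■■■■■■■···░░
··■■■■■·★·■░
··········■░
··■■■■■·□·■░
··■■■■■■·■■░
···░··◆··■■░
■■■░■■□□··■░
░░░░■■····■░
░░░░░░░░░░░░
░░░░░░░░░░░░
░░░░░░░░░░░░

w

░░░░░░░░░░░░
■■■■■■■■···░
···■■■■■·★·■
···········■
···■■■■■·□·■
···■■■■■■·■■
······◆···■■
■■■■■■■□□··■
░░░░■■■····■
░░░░░░░░░░░░
░░░░░░░░░░░░
░░░░░░░░░░░░

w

░░░░░░░░░░░░
■■■■■■■■■···
····■■■■■·★·
············
····■■■■■·□·
□···■■■■■■·■
······◆····■
■■■■■■■■□□··
░░░░■■■■····
░░░░░░░░░░░░
░░░░░░░░░░░░
░░░░░░░░░░░░

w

░░░░░░░░░░░░
░■■■■■■■■■··
░····■■■■■·★
░···········
░····■■■■■·□
░□···■■■■■■·
░·····◆·····
░■■■■■■■■□□·
░░░░■■■■■···
░░░░░░░░░░░░
░░░░░░░░░░░░
░░░░░░░░░░░░

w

░░░░░░░░░░░░
░░■■■■■■■■■·
░░····■■■■■·
░░··········
░░····■■■■■·
░░□···■■■■■■
░░····◆·····
░░■■■■■■■■□□
░░░░■■■■■■··
░░░░░░░░░░░░
░░░░░░░░░░░░
░░░░░░░░░░░░

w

░░░░░░░░░░░░
░░░■■■■■■■■■
░░░····■■■■■
░░░·········
░░░····■■■■■
░░░□···■■■■■
░░░···◆·····
░░░■■■■■■■■□
░░░░■■■■■■■·
░░░░░░░░░░░░
░░░░░░░░░░░░
░░░░░░░░░░░░

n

░░░░░░░░░░░░
░░░░░░░░░░░░
░░░■■■■■■■■■
░░░····■■■■■
░░░·········
░░░····■■■■■
░░░□··◆■■■■■
░░░·········
░░░■■■■■■■■□
░░░░■■■■■■■·
░░░░░░░░░░░░
░░░░░░░░░░░░

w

░░░░░░░░░░░░
░░░░░░░░░░░░
░░░░■■■■■■■■
░░░░····■■■■
░░░░········
░░░░····■■■■
░░░░□·◆·■■■■
░░░░········
░░░░■■■■■■■■
░░░░░■■■■■■■
░░░░░░░░░░░░
░░░░░░░░░░░░

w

░░░░░░░░░░░░
░░░░░░░░░░░░
░░░░░■■■■■■■
░░░░░····■■■
░░░░········
░░░░·····■■■
░░░░□□◆··■■■
░░░░········
░░░░■■■■■■■■
░░░░░░■■■■■■
░░░░░░░░░░░░
░░░░░░░░░░░░

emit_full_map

░■■■■■■■■■···░
░····■■■■■·★·■
·············■
·····■■■■■·□·■
□□◆··■■■■■■·■■
············■■
■■■■■■■■■□□··■
░░■■■■■■■····■

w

░░░░░░░░░░░░
░░░░░░░░░░░░
░░░░░░■■■■■■
░░░░░░····■■
░░░░········
░░░░······■■
░░░░□□◆···■■
░░░░········
░░░░■■■■■■■■
░░░░░░░■■■■■
░░░░░░░░░░░░
░░░░░░░░░░░░

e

░░░░░░░░░░░░
░░░░░░░░░░░░
░░░░░■■■■■■■
░░░░░····■■■
░░░·········
░░░······■■■
░░░□□□◆··■■■
░░░·········
░░░■■■■■■■■■
░░░░░░■■■■■■
░░░░░░░░░░░░
░░░░░░░░░░░░

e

░░░░░░░░░░░░
░░░░░░░░░░░░
░░░░■■■■■■■■
░░░░····■■■■
░░··········
░░······■■■■
░░□□□·◆·■■■■
░░··········
░░■■■■■■■■■■
░░░░░■■■■■■■
░░░░░░░░░░░░
░░░░░░░░░░░░

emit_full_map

░░■■■■■■■■■···░
░░····■■■■■·★·■
··············■
······■■■■■·□·■
□□□·◆·■■■■■■·■■
·············■■
■■■■■■■■■■□□··■
░░░■■■■■■■····■


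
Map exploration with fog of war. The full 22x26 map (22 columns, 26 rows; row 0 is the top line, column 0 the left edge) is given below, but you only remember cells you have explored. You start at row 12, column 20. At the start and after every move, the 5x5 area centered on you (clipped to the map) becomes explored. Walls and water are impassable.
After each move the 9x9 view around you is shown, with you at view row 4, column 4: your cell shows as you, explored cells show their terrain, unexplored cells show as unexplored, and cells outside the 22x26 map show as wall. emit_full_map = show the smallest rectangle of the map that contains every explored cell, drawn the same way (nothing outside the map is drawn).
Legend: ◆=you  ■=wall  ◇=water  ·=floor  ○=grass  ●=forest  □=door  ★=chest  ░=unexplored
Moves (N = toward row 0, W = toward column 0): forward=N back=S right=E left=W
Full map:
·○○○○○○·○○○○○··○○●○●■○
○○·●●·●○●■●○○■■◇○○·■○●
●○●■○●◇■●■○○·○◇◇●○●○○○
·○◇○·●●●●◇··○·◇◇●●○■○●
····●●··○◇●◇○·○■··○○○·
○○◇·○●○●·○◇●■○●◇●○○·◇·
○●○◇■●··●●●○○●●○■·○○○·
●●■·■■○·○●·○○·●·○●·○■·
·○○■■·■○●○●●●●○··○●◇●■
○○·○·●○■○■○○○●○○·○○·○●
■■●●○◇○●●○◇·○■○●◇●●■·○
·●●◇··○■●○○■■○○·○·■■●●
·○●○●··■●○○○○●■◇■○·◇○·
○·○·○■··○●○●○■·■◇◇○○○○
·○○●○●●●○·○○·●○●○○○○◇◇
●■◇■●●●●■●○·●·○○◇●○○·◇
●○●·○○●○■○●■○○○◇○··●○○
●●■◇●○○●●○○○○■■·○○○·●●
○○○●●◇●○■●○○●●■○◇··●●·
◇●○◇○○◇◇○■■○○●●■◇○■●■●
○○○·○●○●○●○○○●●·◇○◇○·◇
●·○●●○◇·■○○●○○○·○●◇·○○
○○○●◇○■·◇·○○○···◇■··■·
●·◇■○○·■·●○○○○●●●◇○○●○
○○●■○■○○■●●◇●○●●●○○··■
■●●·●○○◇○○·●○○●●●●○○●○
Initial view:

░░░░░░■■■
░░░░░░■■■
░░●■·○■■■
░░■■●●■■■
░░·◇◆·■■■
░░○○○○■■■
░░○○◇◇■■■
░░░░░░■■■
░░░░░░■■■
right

░░░░░■■■■
░░░░░■■■■
░●■·○■■■■
░■■●●■■■■
░·◇○◆■■■■
░○○○○■■■■
░○○◇◇■■■■
░░░░░■■■■
░░░░░■■■■

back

░░░░░■■■■
░●■·○■■■■
░■■●●■■■■
░·◇○·■■■■
░○○○◆■■■■
░○○◇◇■■■■
░░○·◇■■■■
░░░░░■■■■
░░░░░■■■■

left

░░░░░░■■■
░░●■·○■■■
░░■■●●■■■
░░·◇○·■■■
░░○○◆○■■■
░░○○◇◇■■■
░░○○·◇■■■
░░░░░░■■■
░░░░░░■■■

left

░░░░░░░■■
░░░●■·○■■
░░·■■●●■■
░░○·◇○·■■
░░◇○◆○○■■
░░○○○◇◇■■
░░●○○·◇■■
░░░░░░░■■
░░░░░░░■■

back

░░░●■·○■■
░░·■■●●■■
░░○·◇○·■■
░░◇○○○○■■
░░○○◆◇◇■■
░░●○○·◇■■
░░··●○○■■
░░░░░░░■■
░░░░░░░■■

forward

░░░░░░░■■
░░░●■·○■■
░░·■■●●■■
░░○·◇○·■■
░░◇○◆○○■■
░░○○○◇◇■■
░░●○○·◇■■
░░··●○○■■
░░░░░░░■■

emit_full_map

░●■·○
·■■●●
○·◇○·
◇○◆○○
○○○◇◇
●○○·◇
··●○○

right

░░░░░░■■■
░░●■·○■■■
░·■■●●■■■
░○·◇○·■■■
░◇○○◆○■■■
░○○○◇◇■■■
░●○○·◇■■■
░··●○○■■■
░░░░░░■■■

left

░░░░░░░■■
░░░●■·○■■
░░·■■●●■■
░░○·◇○·■■
░░◇○◆○○■■
░░○○○◇◇■■
░░●○○·◇■■
░░··●○○■■
░░░░░░░■■

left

░░░░░░░░■
░░░░●■·○■
░░○·■■●●■
░░■○·◇○·■
░░◇◇◆○○○■
░░○○○○◇◇■
░░◇●○○·◇■
░░░··●○○■
░░░░░░░░■

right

░░░░░░░■■
░░░●■·○■■
░○·■■●●■■
░■○·◇○·■■
░◇◇○◆○○■■
░○○○○◇◇■■
░◇●○○·◇■■
░░··●○○■■
░░░░░░░■■

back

░░░●■·○■■
░○·■■●●■■
░■○·◇○·■■
░◇◇○○○○■■
░○○○◆◇◇■■
░◇●○○·◇■■
░░··●○○■■
░░░░░░░■■
░░░░░░░■■

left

░░░░●■·○■
░░○·■■●●■
░░■○·◇○·■
░░◇◇○○○○■
░░○○◆○◇◇■
░░◇●○○·◇■
░░○··●○○■
░░░░░░░░■
░░░░░░░░■

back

░░○·■■●●■
░░■○·◇○·■
░░◇◇○○○○■
░░○○○○◇◇■
░░◇●◆○·◇■
░░○··●○○■
░░○○○·●░■
░░░░░░░░■
░░░░░░░░■

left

░░░○·■■●●
░░░■○·◇○·
░░■◇◇○○○○
░░●○○○○◇◇
░░○◇◆○○·◇
░░◇○··●○○
░░·○○○·●░
░░░░░░░░░
░░░░░░░░░

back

░░░■○·◇○·
░░■◇◇○○○○
░░●○○○○◇◇
░░○◇●○○·◇
░░◇○◆·●○○
░░·○○○·●░
░░○◇··●░░
░░░░░░░░░
░░░░░░░░░

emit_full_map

░░░●■·○
░○·■■●●
░■○·◇○·
■◇◇○○○○
●○○○○◇◇
○◇●○○·◇
◇○◆·●○○
·○○○·●░
○◇··●░░

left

░░░░■○·◇○
░░░■◇◇○○○
░░○●○○○○◇
░░○○◇●○○·
░░○◇◆··●○
░░■·○○○·●
░░■○◇··●░
░░░░░░░░░
░░░░░░░░░

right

░░░■○·◇○·
░░■◇◇○○○○
░○●○○○○◇◇
░○○◇●○○·◇
░○◇○◆·●○○
░■·○○○·●░
░■○◇··●░░
░░░░░░░░░
░░░░░░░░░

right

░░■○·◇○·■
░■◇◇○○○○■
○●○○○○◇◇■
○○◇●○○·◇■
○◇○·◆●○○■
■·○○○·●░■
■○◇··●●░■
░░░░░░░░■
░░░░░░░░■

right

░■○·◇○·■■
■◇◇○○○○■■
●○○○○◇◇■■
○◇●○○·◇■■
◇○··◆○○■■
·○○○·●●■■
○◇··●●·■■
░░░░░░░■■
░░░░░░░■■

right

■○·◇○·■■■
◇◇○○○○■■■
○○○○◇◇■■■
◇●○○·◇■■■
○··●◆○■■■
○○○·●●■■■
◇··●●·■■■
░░░░░░■■■
░░░░░░■■■

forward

○·■■●●■■■
■○·◇○·■■■
◇◇○○○○■■■
○○○○◇◇■■■
◇●○○◆◇■■■
○··●○○■■■
○○○·●●■■■
◇··●●·■■■
░░░░░░■■■

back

■○·◇○·■■■
◇◇○○○○■■■
○○○○◇◇■■■
◇●○○·◇■■■
○··●◆○■■■
○○○·●●■■■
◇··●●·■■■
░░░░░░■■■
░░░░░░■■■

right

○·◇○·■■■■
◇○○○○■■■■
○○○◇◇■■■■
●○○·◇■■■■
··●○◆■■■■
○○·●●■■■■
··●●·■■■■
░░░░░■■■■
░░░░░■■■■
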